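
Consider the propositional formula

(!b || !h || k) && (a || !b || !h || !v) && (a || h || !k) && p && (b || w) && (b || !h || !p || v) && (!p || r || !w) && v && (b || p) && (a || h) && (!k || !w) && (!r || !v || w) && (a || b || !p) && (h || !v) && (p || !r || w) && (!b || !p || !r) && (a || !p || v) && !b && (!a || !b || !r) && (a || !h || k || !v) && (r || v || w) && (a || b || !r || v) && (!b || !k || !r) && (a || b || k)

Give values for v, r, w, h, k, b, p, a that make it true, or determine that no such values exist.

v: True; r: True; w: True; h: True; k: False; b: False; p: True; a: True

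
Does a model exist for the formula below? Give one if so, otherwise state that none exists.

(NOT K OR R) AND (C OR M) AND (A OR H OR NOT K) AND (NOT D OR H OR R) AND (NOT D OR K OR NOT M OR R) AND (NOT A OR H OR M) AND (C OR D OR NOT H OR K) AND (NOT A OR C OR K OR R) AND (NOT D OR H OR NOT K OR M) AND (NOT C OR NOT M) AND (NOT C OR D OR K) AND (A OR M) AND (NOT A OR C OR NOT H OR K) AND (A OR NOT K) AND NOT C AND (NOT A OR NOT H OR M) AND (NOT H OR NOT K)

Unit clause (NOT C) forces C = False.
In (C OR M) only M is left, so M = True.
Set R = True.
Set K = False.
Set H = True.
  then (C OR D OR NOT H OR K) forces D = True.
  then (NOT A OR C OR NOT H OR K) forces A = False.
All clauses satisfied.

R=T, K=F, H=T, A=F, M=T, D=T, C=F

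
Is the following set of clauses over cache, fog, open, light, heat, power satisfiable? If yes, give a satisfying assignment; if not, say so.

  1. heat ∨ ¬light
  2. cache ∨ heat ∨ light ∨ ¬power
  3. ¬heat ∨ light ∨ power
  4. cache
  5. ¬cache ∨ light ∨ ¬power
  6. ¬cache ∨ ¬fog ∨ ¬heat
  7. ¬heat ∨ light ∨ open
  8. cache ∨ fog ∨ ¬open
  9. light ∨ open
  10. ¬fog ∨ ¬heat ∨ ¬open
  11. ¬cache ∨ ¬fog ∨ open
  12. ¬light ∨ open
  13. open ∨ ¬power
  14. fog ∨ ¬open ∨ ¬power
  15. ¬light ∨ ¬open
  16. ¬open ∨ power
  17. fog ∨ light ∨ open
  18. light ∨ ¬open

Case open = True:
  (cache) forces cache = True.
  (¬light ∨ ¬open) forces light = False.
  Clause (light ∨ ¬open) is falsified — contradiction.
Case open = False:
  (cache) forces cache = True.
  (light ∨ open) forces light = True.
  Clause (¬light ∨ open) is falsified — contradiction.
Both cases fail, so the formula is unsatisfiable.

Unsatisfiable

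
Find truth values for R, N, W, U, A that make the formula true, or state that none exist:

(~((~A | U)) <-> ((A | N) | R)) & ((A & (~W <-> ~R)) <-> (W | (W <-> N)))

R: False, N: False, W: False, U: False, A: True

  ~((~A | U)) <-> ((A | N) | R) = True
    ~((~A | U)) = True
      ~A | U = False
        ~A = False
    (A | N) | R = True
      A | N = True
  (A & (~W <-> ~R)) <-> (W | (W <-> N)) = True
    A & (~W <-> ~R) = True
      ~W <-> ~R = True
        ~W = True
        ~R = True
    W | (W <-> N) = True
      W <-> N = True
Both conjuncts True, so the formula holds.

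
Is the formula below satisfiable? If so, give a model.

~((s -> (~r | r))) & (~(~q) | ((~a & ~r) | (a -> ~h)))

No satisfying assignment exists.

The conjunct ~((s -> (~r | r))) is unsatisfiable on its own:
  r=F, s=F: evaluates to False.
  r=F, s=T: evaluates to False.
  r=T, s=F: evaluates to False.
  r=T, s=T: evaluates to False.
So the whole conjunction is unsatisfiable.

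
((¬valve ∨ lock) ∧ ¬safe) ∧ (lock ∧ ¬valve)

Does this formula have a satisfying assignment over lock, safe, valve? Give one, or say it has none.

lock=T, safe=F, valve=F

  (¬valve ∨ lock) ∧ ¬safe = True
    ¬valve ∨ lock = True
      ¬valve = True
    ¬safe = True
  lock ∧ ¬valve = True
    ¬valve = True
Both conjuncts True, so the formula holds.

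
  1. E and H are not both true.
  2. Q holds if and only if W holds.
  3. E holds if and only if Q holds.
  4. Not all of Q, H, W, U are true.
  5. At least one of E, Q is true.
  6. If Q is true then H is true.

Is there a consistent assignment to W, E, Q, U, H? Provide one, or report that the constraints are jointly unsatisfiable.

No satisfying assignment exists.

Case E = True:
  (1) with E=T forces H = False.
  (3) with E=T forces Q = True.
  Constraint (6) is violated (Q=T, H=F) — contradiction.
Case E = False:
  (3) with E=F forces Q = False.
  Constraint (5) is violated (E=F, Q=F) — contradiction.
Both cases fail — unsatisfiable.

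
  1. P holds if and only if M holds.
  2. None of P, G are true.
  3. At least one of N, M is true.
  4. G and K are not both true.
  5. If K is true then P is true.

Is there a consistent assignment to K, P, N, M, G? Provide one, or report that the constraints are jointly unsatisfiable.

K: False, P: False, N: True, M: False, G: False

  (1) P=F, M=F — same ✓
  (2) {P, G}: 0 true — none ✓
  (3) {N, M}: 1 true — at least one ✓
  (4) G=F, K=F — not both ✓
  (5) K=F ⇒ P: vacuous ✓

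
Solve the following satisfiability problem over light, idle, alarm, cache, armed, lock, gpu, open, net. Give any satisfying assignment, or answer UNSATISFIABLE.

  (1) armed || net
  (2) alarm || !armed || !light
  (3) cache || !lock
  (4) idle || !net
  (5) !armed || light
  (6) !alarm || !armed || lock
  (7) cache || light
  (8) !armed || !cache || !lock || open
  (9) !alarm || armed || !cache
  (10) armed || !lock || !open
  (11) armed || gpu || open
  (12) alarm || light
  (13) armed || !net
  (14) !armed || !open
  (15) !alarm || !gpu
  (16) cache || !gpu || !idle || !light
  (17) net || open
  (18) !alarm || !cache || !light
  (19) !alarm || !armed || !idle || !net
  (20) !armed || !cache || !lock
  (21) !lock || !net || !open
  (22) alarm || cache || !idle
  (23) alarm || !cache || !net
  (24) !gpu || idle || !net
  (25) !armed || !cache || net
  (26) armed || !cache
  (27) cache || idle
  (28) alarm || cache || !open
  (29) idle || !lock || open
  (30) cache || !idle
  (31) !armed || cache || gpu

Unsatisfiable — no assignment works.

Case armed = True:
  (!armed || light) forces light = True.
  (alarm || !armed || !light) forces alarm = True.
  (!alarm || !armed || lock) forces lock = True.
  (cache || !lock) forces cache = True.
  Clause (!alarm || !cache || !light) is falsified — contradiction.
Case armed = False:
  (armed || net) forces net = True.
  Clause (armed || !net) is falsified — contradiction.
Both cases fail, so the formula is unsatisfiable.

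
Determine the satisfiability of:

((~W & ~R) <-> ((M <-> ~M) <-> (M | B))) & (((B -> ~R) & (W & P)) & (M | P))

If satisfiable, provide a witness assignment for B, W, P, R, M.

B: True, W: True, P: True, R: False, M: False

  (~W & ~R) <-> ((M <-> ~M) <-> (M | B)) = True
    ~W & ~R = False
      ~W = False
      ~R = True
    (M <-> ~M) <-> (M | B) = False
      M <-> ~M = False
        ~M = True
      M | B = True
  ((B -> ~R) & (W & P)) & (M | P) = True
    (B -> ~R) & (W & P) = True
      B -> ~R = True
        ~R = True
      W & P = True
    M | P = True
Both conjuncts True, so the formula holds.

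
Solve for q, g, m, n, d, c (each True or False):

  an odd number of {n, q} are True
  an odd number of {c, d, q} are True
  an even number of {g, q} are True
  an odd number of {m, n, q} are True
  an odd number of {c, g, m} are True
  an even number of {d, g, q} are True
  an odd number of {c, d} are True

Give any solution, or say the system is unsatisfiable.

q = False; g = False; m = False; n = True; d = False; c = True

{n, q}: 1 true → odd ✓
{c, d, q}: 1 true → odd ✓
{g, q}: 0 true → even ✓
{m, n, q}: 1 true → odd ✓
{c, g, m}: 1 true → odd ✓
{d, g, q}: 0 true → even ✓
{c, d}: 1 true → odd ✓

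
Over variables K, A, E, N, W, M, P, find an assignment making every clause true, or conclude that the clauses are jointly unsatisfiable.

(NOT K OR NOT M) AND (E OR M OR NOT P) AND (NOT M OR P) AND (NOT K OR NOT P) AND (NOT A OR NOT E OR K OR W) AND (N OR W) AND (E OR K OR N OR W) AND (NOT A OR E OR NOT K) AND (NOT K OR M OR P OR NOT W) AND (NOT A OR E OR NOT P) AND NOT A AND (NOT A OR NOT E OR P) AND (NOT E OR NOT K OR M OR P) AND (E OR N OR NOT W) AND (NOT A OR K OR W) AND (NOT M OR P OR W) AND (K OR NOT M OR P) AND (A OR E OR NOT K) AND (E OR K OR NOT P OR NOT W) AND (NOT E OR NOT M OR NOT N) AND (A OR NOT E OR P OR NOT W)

K=F; A=F; E=F; N=T; W=F; M=F; P=F

Unit clause (NOT A) forces A = False.
Set K = False.
Set E = False.
Set N = True.
Set W = False.
Set M = False.
  then (E OR M OR NOT P) forces P = False.
All clauses satisfied.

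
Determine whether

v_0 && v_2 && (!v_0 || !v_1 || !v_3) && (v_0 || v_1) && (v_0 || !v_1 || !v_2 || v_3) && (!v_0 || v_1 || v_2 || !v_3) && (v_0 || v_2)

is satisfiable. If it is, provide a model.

v_0 = True; v_1 = False; v_2 = True; v_3 = False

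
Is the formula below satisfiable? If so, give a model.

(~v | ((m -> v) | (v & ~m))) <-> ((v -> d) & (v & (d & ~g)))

g: False; v: True; d: True; m: True

  (~v | ((m -> v) | (v & ~m))) <-> ((v -> d) & (v & (d & ~g))) = True
    ~v | ((m -> v) | (v & ~m)) = True
      ~v = False
      (m -> v) | (v & ~m) = True
        m -> v = True
        v & ~m = False
          ~m = False
    (v -> d) & (v & (d & ~g)) = True
      v -> d = True
      v & (d & ~g) = True
        d & ~g = True
          ~g = True
The formula evaluates to True.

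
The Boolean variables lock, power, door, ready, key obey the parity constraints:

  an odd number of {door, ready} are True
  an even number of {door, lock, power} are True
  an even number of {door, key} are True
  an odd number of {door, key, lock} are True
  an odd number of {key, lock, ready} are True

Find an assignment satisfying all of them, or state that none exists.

UNSATISFIABLE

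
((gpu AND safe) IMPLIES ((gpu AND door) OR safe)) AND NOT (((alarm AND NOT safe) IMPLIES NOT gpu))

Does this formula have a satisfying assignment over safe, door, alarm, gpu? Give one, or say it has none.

safe=F; door=F; alarm=T; gpu=T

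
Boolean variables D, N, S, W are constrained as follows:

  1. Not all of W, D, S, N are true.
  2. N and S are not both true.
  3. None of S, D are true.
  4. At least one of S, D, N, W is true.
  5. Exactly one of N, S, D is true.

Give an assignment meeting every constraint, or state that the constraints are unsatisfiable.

D = False, N = True, S = False, W = False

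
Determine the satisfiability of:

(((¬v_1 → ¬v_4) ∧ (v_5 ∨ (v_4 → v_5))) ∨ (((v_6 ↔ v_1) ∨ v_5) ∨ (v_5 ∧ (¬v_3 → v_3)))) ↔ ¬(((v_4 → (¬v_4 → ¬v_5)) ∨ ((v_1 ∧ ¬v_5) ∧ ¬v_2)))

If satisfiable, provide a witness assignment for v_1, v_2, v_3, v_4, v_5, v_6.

v_1 = False; v_2 = False; v_3 = False; v_4 = True; v_5 = False; v_6 = True

  (((¬v_1 → ¬v_4) ∧ (v_5 ∨ (v_4 → v_5))) ∨ (((v_6 ↔ v_1) ∨ v_5) ∨ (v_5 ∧ (¬v_3 → v_3)))) ↔ ¬(((v_4 → (¬v_4 → ¬v_5)) ∨ ((v_1 ∧ ¬v_5) ∧ ¬v_2))) = True
    ((¬v_1 → ¬v_4) ∧ (v_5 ∨ (v_4 → v_5))) ∨ (((v_6 ↔ v_1) ∨ v_5) ∨ (v_5 ∧ (¬v_3 → v_3))) = False
      (¬v_1 → ¬v_4) ∧ (v_5 ∨ (v_4 → v_5)) = False
        ¬v_1 → ¬v_4 = False
          ¬v_1 = True
          ¬v_4 = False
        v_5 ∨ (v_4 → v_5) = False
          v_4 → v_5 = False
      ((v_6 ↔ v_1) ∨ v_5) ∨ (v_5 ∧ (¬v_3 → v_3)) = False
        (v_6 ↔ v_1) ∨ v_5 = False
          v_6 ↔ v_1 = False
        v_5 ∧ (¬v_3 → v_3) = False
          ¬v_3 → v_3 = False
            ¬v_3 = True
    ¬(((v_4 → (¬v_4 → ¬v_5)) ∨ ((v_1 ∧ ¬v_5) ∧ ¬v_2))) = False
      (v_4 → (¬v_4 → ¬v_5)) ∨ ((v_1 ∧ ¬v_5) ∧ ¬v_2) = True
        v_4 → (¬v_4 → ¬v_5) = True
          ¬v_4 → ¬v_5 = True
            ¬v_4 = False
            ¬v_5 = True
        (v_1 ∧ ¬v_5) ∧ ¬v_2 = False
          v_1 ∧ ¬v_5 = False
            ¬v_5 = True
          ¬v_2 = True
The formula evaluates to True.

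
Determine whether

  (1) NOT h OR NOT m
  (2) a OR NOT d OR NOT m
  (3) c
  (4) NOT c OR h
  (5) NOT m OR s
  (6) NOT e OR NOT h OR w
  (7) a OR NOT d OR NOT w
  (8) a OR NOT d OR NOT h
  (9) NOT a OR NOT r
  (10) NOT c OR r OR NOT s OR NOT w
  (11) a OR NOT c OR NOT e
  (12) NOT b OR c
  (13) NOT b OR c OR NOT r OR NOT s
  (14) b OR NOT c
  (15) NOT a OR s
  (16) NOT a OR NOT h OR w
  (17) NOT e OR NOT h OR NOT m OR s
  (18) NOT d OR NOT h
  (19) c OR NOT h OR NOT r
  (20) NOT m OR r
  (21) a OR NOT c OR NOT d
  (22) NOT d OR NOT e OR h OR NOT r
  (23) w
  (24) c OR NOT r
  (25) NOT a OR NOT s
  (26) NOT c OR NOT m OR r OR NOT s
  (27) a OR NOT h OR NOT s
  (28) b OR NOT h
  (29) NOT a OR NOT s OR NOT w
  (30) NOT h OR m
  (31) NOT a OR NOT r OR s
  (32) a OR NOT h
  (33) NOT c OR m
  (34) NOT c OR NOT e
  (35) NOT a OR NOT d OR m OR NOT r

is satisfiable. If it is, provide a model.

The formula is unsatisfiable.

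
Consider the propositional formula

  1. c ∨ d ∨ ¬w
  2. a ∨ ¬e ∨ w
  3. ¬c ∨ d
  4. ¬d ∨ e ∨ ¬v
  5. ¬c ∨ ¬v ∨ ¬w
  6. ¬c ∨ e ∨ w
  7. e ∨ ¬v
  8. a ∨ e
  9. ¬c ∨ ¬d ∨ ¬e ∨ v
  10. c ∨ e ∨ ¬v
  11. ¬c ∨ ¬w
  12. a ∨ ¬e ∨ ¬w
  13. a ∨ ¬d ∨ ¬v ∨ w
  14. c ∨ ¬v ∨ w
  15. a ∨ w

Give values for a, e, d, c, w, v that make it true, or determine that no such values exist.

a: True, e: True, d: True, c: True, w: False, v: True

Try a = False:
  (a ∨ e) forces e = True.
  (a ∨ ¬e ∨ w) forces w = True.
  clause (a ∨ ¬e ∨ ¬w) is falsified — backtrack.
So a = True.
Set e = True.
Set d = True.
Set c = True.
  then (¬c ∨ ¬d ∨ ¬e ∨ v) forces v = True.
  then (¬c ∨ ¬w) forces w = False.
All clauses satisfied.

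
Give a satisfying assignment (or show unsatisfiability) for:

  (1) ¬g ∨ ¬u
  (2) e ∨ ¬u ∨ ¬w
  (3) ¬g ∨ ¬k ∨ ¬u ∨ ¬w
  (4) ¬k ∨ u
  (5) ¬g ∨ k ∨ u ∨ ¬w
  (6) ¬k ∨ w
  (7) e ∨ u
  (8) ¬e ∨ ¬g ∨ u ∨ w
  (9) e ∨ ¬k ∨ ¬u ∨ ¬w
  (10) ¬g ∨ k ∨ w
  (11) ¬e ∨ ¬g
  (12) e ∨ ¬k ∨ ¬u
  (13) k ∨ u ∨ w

Set w = False.
  then (¬k ∨ w) forces k = False.
  then (¬g ∨ k ∨ w) forces g = False.
  then (k ∨ u ∨ w) forces u = True.
Set e = False.
All clauses satisfied.

w = False, g = False, e = False, k = False, u = True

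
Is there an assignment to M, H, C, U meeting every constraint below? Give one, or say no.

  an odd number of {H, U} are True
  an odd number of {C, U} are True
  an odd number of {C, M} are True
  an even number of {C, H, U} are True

M = False, H = True, C = True, U = False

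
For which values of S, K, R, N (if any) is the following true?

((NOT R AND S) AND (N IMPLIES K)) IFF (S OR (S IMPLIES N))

S: True, K: False, R: False, N: False

  ((NOT R AND S) AND (N IMPLIES K)) IFF (S OR (S IMPLIES N)) = True
    (NOT R AND S) AND (N IMPLIES K) = True
      NOT R AND S = True
        NOT R = True
      N IMPLIES K = True
    S OR (S IMPLIES N) = True
      S IMPLIES N = False
The formula evaluates to True.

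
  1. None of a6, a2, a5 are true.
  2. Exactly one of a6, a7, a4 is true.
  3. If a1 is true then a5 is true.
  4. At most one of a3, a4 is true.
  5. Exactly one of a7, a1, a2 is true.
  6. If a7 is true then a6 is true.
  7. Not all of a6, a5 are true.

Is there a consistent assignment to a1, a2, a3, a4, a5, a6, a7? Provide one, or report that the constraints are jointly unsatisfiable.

Case a2 = True:
  Constraint (1) is violated (a2=T) — contradiction.
Case a2 = False:
  (1) forces a6 = False.
  (1) forces a5 = False.
  (3) with a5=F forces a1 = False.
  (5) with a1=F, a2=F forces a7 = True.
  Constraint (6) is violated (a7=T, a6=F) — contradiction.
Both cases fail — unsatisfiable.

UNSATISFIABLE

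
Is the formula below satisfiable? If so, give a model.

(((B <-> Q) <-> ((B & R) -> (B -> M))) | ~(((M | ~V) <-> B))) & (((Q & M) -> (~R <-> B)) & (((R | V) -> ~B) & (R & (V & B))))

No satisfying assignment exists.

Case B = True: the formula simplifies to ((Q <-> (R -> M)) | ~((M | ~V))) & (((Q & M) -> ~R) & (~((R | V)) & (R & V))).
  V = True: the conjunct ~((R | V)) becomes ~((R | True)) = False.
  V = False: the conjunct V is False.
Case B = False: the conjunct B is False.
Both cases fail — unsatisfiable.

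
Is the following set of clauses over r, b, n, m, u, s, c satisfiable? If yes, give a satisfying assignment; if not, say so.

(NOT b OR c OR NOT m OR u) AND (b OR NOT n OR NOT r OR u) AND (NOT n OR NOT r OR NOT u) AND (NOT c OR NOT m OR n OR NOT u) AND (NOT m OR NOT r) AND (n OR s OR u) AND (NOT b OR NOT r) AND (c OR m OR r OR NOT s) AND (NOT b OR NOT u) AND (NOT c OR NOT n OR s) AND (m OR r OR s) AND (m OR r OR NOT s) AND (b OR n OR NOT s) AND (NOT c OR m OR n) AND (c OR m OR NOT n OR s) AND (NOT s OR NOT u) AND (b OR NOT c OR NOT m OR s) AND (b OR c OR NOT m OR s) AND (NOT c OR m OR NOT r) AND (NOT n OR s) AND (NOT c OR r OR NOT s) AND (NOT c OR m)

Set r = True.
  then (NOT m OR NOT r) forces m = False.
  then (NOT b OR NOT r) forces b = False.
  then (NOT c OR m OR NOT r) forces c = False.
Try n = True:
  (b OR NOT n OR NOT r OR u) forces u = True.
  clause (NOT n OR NOT r OR NOT u) is falsified — backtrack.
So n = False.
  then (b OR n OR NOT s) forces s = False.
  then (n OR s OR u) forces u = True.
All clauses satisfied.

r=T; b=F; n=F; m=F; u=T; s=F; c=F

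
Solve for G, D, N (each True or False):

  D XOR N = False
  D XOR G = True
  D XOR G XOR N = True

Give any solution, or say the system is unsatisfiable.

G = True, D = False, N = False

D XOR N = F XOR F = False ✓
D XOR G = F XOR T = True ✓
D XOR G XOR N = F XOR T XOR F = True ✓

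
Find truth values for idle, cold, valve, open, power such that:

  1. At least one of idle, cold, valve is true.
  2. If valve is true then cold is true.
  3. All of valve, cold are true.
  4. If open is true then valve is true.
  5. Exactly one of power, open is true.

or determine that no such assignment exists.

idle = False; cold = True; valve = True; open = False; power = True

  (1) {idle, cold, valve}: 2 true — at least one ✓
  (2) valve=T ⇒ cold: T ✓
  (3) {valve, cold}: all 2 true ✓
  (4) open=F ⇒ valve: vacuous ✓
  (5) {power, open}: 1 true — exactly one ✓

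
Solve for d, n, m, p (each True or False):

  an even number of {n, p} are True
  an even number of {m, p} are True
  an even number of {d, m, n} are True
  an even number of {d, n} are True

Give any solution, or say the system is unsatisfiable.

d = False; n = False; m = False; p = False

{n, p}: 0 true → even ✓
{m, p}: 0 true → even ✓
{d, m, n}: 0 true → even ✓
{d, n}: 0 true → even ✓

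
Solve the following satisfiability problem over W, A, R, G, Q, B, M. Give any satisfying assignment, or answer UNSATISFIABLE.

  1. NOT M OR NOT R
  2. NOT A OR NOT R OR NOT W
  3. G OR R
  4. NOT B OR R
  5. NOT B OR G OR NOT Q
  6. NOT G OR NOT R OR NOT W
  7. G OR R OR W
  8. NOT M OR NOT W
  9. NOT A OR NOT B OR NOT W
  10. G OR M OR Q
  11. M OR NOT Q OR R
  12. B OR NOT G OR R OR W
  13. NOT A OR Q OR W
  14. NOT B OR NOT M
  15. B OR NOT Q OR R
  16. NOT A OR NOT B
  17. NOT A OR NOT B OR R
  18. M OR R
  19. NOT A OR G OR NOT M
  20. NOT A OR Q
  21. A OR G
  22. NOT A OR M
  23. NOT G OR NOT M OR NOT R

W: False, A: False, R: True, G: True, Q: True, B: True, M: False

Set W = False.
Try A = True:
  (NOT A OR Q OR W) forces Q = True.
  (NOT A OR NOT B) forces B = False.
  (B OR NOT Q OR R) forces R = True.
  (NOT M OR NOT R) forces M = False.
  clause (NOT A OR M) is falsified — backtrack.
So A = False.
  then (A OR G) forces G = True.
Try R = False:
  (NOT B OR R) forces B = False.
  clause (B OR NOT G OR R OR W) is falsified — backtrack.
So R = True.
  then (NOT M OR NOT R) forces M = False.
Set Q = True.
Set B = True.
All clauses satisfied.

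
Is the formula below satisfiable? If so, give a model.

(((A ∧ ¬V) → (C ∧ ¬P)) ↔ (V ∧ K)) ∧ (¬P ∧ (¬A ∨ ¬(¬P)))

A = False; K = True; V = True; P = False; C = False

  ((A ∧ ¬V) → (C ∧ ¬P)) ↔ (V ∧ K) = True
    (A ∧ ¬V) → (C ∧ ¬P) = True
      A ∧ ¬V = False
        ¬V = False
      C ∧ ¬P = False
        ¬P = True
    V ∧ K = True
  ¬P ∧ (¬A ∨ ¬(¬P)) = True
    ¬P = True
    ¬A ∨ ¬(¬P) = True
      ¬A = True
      ¬(¬P) = False
        ¬P = True
Both conjuncts True, so the formula holds.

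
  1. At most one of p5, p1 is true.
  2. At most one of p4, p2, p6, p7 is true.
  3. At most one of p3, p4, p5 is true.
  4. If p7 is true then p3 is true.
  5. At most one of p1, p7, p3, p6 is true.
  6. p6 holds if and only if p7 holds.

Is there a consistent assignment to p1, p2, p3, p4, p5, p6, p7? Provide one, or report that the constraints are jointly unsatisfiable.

p1=T; p2=T; p3=F; p4=F; p5=F; p6=F; p7=F

  (1) {p5, p1}: 1 true — at most one ✓
  (2) {p4, p2, p6, p7}: 1 true — at most one ✓
  (3) {p3, p4, p5}: 0 true — at most one ✓
  (4) p7=F ⇒ p3: vacuous ✓
  (5) {p1, p7, p3, p6}: 1 true — at most one ✓
  (6) p6=F, p7=F — same ✓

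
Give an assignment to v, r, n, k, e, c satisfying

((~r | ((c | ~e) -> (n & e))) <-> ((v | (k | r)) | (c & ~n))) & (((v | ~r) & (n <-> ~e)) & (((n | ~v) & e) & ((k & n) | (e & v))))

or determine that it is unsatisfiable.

Unsatisfiable — no assignment works.

Case e = True: the formula simplifies to ((~r | (c -> n)) <-> ((v | (k | r)) | (c & ~n))) & (((v | ~r) & ~n) & ((n | ~v) & ((k & n) | v))).
  n = True: the conjunct ~n is False.
  n = False: simplifies to ((~r | ~c) <-> ((v | (k | r)) | c)) & ((v | ~r) & (~v & v)).
    v = True: the conjunct ~v is False.
    v = False: the conjunct v is False.
Case e = False: the conjunct e is False.
Both cases fail — unsatisfiable.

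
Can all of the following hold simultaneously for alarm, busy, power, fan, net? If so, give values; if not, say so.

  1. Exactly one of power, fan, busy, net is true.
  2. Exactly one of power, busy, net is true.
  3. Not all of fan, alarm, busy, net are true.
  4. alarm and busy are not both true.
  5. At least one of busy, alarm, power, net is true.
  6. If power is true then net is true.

alarm = True, busy = False, power = False, fan = False, net = True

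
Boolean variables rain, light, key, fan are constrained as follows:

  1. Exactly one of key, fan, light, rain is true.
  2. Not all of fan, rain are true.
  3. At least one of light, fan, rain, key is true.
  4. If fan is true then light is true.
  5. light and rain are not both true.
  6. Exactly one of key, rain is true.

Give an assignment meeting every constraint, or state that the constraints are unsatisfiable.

rain=T; light=F; key=F; fan=F

  (1) {key, fan, light, rain}: 1 true — exactly one ✓
  (2) {fan, rain}: 1/2 true — not all ✓
  (3) {light, fan, rain, key}: 1 true — at least one ✓
  (4) fan=F ⇒ light: vacuous ✓
  (5) light=F, rain=T — not both ✓
  (6) {key, rain}: 1 true — exactly one ✓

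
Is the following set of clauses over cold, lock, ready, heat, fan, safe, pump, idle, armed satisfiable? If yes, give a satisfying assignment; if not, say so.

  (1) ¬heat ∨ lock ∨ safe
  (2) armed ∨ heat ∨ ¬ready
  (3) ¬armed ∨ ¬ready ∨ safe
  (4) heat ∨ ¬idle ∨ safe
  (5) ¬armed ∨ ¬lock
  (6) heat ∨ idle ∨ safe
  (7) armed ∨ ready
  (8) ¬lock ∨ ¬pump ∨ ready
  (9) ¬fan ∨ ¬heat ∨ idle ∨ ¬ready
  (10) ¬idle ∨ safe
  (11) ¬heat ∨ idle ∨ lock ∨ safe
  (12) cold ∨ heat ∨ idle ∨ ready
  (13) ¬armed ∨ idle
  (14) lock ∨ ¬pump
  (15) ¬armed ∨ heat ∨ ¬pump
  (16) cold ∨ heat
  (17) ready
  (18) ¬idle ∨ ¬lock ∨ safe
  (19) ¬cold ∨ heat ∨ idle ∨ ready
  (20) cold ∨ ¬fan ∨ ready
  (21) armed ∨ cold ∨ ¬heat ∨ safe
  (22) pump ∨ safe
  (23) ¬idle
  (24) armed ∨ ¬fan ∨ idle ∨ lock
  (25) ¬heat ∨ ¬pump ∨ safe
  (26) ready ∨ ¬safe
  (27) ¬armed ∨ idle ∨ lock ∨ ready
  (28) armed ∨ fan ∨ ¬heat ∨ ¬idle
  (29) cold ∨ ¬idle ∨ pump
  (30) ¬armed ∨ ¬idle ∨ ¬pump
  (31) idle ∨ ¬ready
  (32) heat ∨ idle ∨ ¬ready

The formula is unsatisfiable.

Case ready = True:
  (¬idle) forces idle = False.
  Clause (idle ∨ ¬ready) is falsified — contradiction.
Case ready = False:
  Clause (ready) is falsified — contradiction.
Both cases fail, so the formula is unsatisfiable.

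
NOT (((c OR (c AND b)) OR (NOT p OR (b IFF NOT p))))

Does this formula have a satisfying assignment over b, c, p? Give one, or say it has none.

b=T, c=F, p=T

  NOT (((c OR (c AND b)) OR (NOT p OR (b IFF NOT p)))) = True
    (c OR (c AND b)) OR (NOT p OR (b IFF NOT p)) = False
      c OR (c AND b) = False
        c AND b = False
      NOT p OR (b IFF NOT p) = False
        NOT p = False
        b IFF NOT p = False
          NOT p = False
The formula evaluates to True.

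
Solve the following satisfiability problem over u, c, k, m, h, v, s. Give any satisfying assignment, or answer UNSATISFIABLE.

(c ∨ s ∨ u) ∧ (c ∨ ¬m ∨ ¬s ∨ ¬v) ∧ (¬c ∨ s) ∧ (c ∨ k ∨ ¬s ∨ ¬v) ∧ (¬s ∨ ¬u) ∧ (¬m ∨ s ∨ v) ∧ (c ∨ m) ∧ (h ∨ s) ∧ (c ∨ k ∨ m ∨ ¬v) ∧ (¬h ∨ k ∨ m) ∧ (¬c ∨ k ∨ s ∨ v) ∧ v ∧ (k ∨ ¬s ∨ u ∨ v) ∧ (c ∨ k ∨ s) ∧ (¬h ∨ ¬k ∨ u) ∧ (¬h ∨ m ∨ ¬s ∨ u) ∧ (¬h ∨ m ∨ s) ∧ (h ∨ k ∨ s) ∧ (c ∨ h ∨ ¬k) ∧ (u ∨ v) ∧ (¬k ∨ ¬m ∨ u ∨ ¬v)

u = True, c = False, k = True, m = True, h = True, v = True, s = False

Unit clause (v) forces v = True.
Set u = True.
  then (¬s ∨ ¬u) forces s = False.
  then (h ∨ s) forces h = True.
  then (¬h ∨ m ∨ s) forces m = True.
  then (¬c ∨ s) forces c = False.
  then (c ∨ k ∨ s) forces k = True.
All clauses satisfied.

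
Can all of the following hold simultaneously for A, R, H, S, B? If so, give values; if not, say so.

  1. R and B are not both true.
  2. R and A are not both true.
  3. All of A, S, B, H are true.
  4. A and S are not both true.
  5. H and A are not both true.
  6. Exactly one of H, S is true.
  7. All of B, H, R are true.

Case H = True:
  (3) forces A = True.
  Constraint (5) is violated (H=T, A=T) — contradiction.
Case H = False:
  Constraint (3) is violated (H=F) — contradiction.
Both cases fail — unsatisfiable.

No satisfying assignment exists.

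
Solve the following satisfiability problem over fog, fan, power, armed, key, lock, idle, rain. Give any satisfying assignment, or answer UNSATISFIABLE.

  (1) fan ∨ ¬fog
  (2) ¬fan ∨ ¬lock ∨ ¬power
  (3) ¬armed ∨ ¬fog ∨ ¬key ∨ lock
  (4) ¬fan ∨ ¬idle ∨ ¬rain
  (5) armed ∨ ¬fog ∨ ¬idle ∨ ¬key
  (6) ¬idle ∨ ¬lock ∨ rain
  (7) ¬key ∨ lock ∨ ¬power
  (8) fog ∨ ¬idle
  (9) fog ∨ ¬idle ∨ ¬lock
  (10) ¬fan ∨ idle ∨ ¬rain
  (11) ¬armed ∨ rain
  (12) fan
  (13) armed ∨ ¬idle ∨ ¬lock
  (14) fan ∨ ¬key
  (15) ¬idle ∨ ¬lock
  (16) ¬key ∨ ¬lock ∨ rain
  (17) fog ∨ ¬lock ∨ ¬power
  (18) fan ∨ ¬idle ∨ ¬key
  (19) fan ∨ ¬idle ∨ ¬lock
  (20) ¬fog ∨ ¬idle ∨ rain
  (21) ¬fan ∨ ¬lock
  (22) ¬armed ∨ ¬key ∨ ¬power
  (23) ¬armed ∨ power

fog = True, fan = True, power = False, armed = False, key = False, lock = False, idle = False, rain = False

Unit clause (fan) forces fan = True.
In (¬fan ∨ ¬lock) only ¬lock is left, so lock = False.
Set fog = True.
Set power = False.
  then (¬armed ∨ power) forces armed = False.
Set key = False.
Try idle = True:
  (¬fan ∨ ¬idle ∨ ¬rain) forces rain = False.
  clause (¬fog ∨ ¬idle ∨ rain) is falsified — backtrack.
So idle = False.
  then (¬fan ∨ idle ∨ ¬rain) forces rain = False.
All clauses satisfied.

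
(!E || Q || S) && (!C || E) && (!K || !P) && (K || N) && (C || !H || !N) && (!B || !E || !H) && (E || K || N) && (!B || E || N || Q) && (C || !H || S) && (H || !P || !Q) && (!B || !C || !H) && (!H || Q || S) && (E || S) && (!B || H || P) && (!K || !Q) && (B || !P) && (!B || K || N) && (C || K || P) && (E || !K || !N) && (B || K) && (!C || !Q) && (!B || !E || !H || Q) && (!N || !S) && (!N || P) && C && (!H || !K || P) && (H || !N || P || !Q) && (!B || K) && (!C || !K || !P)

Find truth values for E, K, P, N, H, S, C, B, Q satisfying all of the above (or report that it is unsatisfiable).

E=T, K=T, P=F, N=F, H=F, S=T, C=T, B=F, Q=F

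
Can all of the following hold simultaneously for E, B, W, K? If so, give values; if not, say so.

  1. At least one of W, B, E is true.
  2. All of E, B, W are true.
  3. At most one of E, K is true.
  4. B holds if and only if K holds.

Case K = True:
  (2) forces E = True.
  Constraint (3) is violated (E=T, K=T) — contradiction.
Case K = False:
  (2) forces E = True.
  (2) forces B = True.
  Constraint (4) is violated (B=T, K=F) — contradiction.
Both cases fail — unsatisfiable.

No satisfying assignment exists.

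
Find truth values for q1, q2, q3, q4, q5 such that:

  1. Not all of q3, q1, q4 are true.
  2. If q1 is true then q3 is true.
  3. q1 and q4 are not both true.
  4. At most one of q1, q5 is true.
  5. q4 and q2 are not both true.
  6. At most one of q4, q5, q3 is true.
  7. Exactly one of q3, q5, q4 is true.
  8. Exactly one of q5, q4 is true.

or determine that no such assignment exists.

q1=F; q2=F; q3=F; q4=T; q5=F

  (1) {q3, q1, q4}: 1/3 true — not all ✓
  (2) q1=F ⇒ q3: vacuous ✓
  (3) q1=F, q4=T — not both ✓
  (4) {q1, q5}: 0 true — at most one ✓
  (5) q4=T, q2=F — not both ✓
  (6) {q4, q5, q3}: 1 true — at most one ✓
  (7) {q3, q5, q4}: 1 true — exactly one ✓
  (8) {q5, q4}: 1 true — exactly one ✓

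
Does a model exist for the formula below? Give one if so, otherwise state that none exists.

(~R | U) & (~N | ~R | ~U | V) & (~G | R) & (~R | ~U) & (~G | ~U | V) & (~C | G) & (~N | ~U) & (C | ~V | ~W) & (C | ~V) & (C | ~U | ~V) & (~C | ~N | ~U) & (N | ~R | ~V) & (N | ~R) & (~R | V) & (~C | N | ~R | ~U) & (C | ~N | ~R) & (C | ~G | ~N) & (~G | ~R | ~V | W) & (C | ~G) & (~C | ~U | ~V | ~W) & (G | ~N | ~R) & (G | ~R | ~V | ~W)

Set U = True.
  then (~R | ~U) forces R = False.
  then (~N | ~U) forces N = False.
  then (~G | R) forces G = False.
  then (~C | G) forces C = False.
  then (C | ~V) forces V = False.
Set W = False.
All clauses satisfied.

U: True; G: False; R: False; N: False; C: False; W: False; V: False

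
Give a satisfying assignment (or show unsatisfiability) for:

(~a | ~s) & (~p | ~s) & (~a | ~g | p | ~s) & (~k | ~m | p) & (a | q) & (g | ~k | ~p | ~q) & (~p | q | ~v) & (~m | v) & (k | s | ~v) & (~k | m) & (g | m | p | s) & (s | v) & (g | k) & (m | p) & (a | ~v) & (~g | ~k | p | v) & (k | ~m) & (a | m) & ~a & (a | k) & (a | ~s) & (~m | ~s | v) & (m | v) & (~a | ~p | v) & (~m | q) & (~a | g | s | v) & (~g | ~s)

Unsatisfiable — no assignment works.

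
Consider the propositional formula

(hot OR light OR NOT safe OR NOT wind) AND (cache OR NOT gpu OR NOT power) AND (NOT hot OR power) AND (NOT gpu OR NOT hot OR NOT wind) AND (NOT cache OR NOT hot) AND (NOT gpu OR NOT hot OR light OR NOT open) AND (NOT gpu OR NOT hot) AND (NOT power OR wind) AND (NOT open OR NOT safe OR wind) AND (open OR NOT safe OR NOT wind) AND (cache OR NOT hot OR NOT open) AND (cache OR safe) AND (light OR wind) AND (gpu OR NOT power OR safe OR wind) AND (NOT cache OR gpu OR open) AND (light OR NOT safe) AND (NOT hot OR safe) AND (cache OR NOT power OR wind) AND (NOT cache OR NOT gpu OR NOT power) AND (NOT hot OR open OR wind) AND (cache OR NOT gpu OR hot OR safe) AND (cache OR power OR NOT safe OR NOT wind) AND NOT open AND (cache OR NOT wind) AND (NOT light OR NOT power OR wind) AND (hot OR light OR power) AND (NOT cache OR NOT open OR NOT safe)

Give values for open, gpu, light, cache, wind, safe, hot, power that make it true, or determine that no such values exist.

open = False, gpu = True, light = True, cache = False, wind = False, safe = True, hot = False, power = False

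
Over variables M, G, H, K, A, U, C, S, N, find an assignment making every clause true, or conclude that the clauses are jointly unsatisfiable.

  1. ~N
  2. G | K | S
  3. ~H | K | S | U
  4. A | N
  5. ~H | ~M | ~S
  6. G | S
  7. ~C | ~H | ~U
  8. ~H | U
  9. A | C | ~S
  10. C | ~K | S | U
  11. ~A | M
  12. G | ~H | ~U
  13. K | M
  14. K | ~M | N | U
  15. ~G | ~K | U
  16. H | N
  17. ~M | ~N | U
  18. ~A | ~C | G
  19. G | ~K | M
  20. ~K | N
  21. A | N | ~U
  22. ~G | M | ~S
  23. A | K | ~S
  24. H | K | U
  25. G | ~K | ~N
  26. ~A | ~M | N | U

M=T, G=T, H=T, K=F, A=T, U=T, C=F, S=F, N=F

Unit clause (~N) forces N = False.
In (A | N) only A is left, so A = True.
In (~A | M) only M is left, so M = True.
In (H | N) only H is left, so H = True.
In (~K | N) only ~K is left, so K = False.
In (~A | ~M | N | U) only U is left, so U = True.
In (~H | ~M | ~S) only ~S is left, so S = False.
In (G | S) only G is left, so G = True.
In (~C | ~H | ~U) only ~C is left, so C = False.
All clauses satisfied.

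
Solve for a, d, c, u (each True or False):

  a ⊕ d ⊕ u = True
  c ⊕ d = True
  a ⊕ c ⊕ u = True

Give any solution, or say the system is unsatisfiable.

Unsatisfiable

Adding constraints 1, 2, 3 mod 2: every variable appears an even number of times on the left, so the left side is 0.
But the right sides sum to 1 (mod 2). 0 ≠ 1 — the system is inconsistent.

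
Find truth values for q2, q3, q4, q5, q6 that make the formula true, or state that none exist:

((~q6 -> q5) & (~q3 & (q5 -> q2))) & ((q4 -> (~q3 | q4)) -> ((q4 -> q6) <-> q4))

q2: True; q3: False; q4: True; q5: True; q6: True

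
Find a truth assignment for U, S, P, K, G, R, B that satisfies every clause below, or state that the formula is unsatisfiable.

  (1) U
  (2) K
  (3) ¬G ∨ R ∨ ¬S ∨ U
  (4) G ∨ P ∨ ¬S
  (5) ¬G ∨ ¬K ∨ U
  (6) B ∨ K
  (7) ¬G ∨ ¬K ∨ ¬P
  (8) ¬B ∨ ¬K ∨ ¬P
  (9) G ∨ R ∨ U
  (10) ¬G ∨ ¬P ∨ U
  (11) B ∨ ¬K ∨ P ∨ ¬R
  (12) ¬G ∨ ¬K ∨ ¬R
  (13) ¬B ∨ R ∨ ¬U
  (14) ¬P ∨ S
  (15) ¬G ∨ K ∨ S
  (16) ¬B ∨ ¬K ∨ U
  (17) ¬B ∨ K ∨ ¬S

U = True, S = False, P = False, K = True, G = False, R = True, B = True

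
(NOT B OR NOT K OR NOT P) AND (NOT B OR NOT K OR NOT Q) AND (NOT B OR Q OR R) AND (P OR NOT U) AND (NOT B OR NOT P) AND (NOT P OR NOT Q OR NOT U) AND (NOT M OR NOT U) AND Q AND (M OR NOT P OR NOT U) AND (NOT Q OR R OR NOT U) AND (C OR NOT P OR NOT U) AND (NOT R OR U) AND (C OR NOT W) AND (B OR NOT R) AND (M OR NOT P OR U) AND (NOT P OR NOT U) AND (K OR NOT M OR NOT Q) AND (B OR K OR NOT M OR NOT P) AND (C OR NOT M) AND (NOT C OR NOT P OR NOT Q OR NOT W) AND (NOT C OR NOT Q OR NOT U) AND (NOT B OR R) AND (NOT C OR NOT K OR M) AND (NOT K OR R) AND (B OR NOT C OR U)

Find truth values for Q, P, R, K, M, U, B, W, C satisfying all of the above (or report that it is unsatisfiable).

Unit clause (Q) forces Q = True.
Set P = False.
  then (P OR NOT U) forces U = False.
  then (NOT R OR U) forces R = False.
  then (NOT B OR R) forces B = False.
  then (NOT K OR R) forces K = False.
  then (B OR NOT C OR U) forces C = False.
  then (C OR NOT W) forces W = False.
  then (K OR NOT M OR NOT Q) forces M = False.
All clauses satisfied.

Q: True, P: False, R: False, K: False, M: False, U: False, B: False, W: False, C: False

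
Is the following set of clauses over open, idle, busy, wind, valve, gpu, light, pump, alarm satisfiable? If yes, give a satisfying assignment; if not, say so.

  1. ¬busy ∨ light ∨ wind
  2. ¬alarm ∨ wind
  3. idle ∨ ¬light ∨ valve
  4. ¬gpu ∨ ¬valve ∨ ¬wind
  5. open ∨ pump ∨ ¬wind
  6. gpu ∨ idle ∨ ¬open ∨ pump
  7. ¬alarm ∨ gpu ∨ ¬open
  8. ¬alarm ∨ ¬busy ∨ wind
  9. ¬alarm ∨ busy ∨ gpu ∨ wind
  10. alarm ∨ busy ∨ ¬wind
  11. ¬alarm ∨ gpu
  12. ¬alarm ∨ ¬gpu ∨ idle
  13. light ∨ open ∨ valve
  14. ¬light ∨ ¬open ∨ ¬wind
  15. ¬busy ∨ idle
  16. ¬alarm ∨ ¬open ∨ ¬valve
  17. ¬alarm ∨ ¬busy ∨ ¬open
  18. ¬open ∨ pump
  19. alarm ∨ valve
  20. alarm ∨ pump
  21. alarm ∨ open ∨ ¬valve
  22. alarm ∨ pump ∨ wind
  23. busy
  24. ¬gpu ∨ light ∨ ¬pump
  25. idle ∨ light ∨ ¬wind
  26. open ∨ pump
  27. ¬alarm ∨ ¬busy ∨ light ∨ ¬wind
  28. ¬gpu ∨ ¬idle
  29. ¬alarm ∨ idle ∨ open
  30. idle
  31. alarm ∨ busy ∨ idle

Unit clause (busy) forces busy = True.
Unit clause (idle) forces idle = True.
In (¬gpu ∨ ¬idle) only ¬gpu is left, so gpu = False.
In (¬alarm ∨ gpu) only ¬alarm is left, so alarm = False.
In (alarm ∨ valve) only valve is left, so valve = True.
In (alarm ∨ pump) only pump is left, so pump = True.
In (alarm ∨ open ∨ ¬valve) only open is left, so open = True.
Set wind = False.
  then (¬busy ∨ light ∨ wind) forces light = True.
All clauses satisfied.

open=T, idle=T, busy=T, wind=F, valve=T, gpu=F, light=T, pump=T, alarm=F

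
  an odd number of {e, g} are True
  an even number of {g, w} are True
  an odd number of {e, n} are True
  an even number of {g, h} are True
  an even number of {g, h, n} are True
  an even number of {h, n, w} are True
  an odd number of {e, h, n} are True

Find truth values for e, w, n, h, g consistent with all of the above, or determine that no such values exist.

e = True, w = False, n = False, h = False, g = False

{e, g}: 1 true → odd ✓
{g, w}: 0 true → even ✓
{e, n}: 1 true → odd ✓
{g, h}: 0 true → even ✓
{g, h, n}: 0 true → even ✓
{h, n, w}: 0 true → even ✓
{e, h, n}: 1 true → odd ✓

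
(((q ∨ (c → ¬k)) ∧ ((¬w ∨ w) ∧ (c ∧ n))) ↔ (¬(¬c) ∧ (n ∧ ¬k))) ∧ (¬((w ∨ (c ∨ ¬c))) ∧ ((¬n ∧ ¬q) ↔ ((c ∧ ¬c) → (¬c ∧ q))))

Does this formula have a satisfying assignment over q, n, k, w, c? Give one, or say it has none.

The conjunct ¬((w ∨ (c ∨ ¬c))) is unsatisfiable on its own:
  w=F, c=F: evaluates to False.
  w=F, c=T: evaluates to False.
  w=T, c=F: evaluates to False.
  w=T, c=T: evaluates to False.
So the whole conjunction is unsatisfiable.

No satisfying assignment exists.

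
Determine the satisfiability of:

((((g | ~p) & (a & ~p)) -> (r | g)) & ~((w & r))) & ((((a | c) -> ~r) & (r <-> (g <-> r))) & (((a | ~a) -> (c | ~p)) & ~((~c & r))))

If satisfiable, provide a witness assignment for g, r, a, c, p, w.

g = True, r = False, a = False, c = True, p = False, w = True

  (((g | ~p) & (a & ~p)) -> (r | g)) & ~((w & r)) = True
    ((g | ~p) & (a & ~p)) -> (r | g) = True
      (g | ~p) & (a & ~p) = False
        g | ~p = True
          ~p = True
        a & ~p = False
          ~p = True
      r | g = True
    ~((w & r)) = True
      w & r = False
  (((a | c) -> ~r) & (r <-> (g <-> r))) & (((a | ~a) -> (c | ~p)) & ~((~c & r))) = True
    ((a | c) -> ~r) & (r <-> (g <-> r)) = True
      (a | c) -> ~r = True
        a | c = True
        ~r = True
      r <-> (g <-> r) = True
        g <-> r = False
    ((a | ~a) -> (c | ~p)) & ~((~c & r)) = True
      (a | ~a) -> (c | ~p) = True
        a | ~a = True
          ~a = True
        c | ~p = True
          ~p = True
      ~((~c & r)) = True
        ~c & r = False
          ~c = False
Both conjuncts True, so the formula holds.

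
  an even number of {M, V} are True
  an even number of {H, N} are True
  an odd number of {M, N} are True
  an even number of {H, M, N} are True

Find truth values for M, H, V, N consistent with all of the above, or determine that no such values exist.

M = False, H = True, V = False, N = True

{M, V}: 0 true → even ✓
{H, N}: 2 true → even ✓
{M, N}: 1 true → odd ✓
{H, M, N}: 2 true → even ✓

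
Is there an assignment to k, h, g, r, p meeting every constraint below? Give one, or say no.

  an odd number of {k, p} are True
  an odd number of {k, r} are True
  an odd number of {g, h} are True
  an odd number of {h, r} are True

k = True; h = True; g = False; r = False; p = False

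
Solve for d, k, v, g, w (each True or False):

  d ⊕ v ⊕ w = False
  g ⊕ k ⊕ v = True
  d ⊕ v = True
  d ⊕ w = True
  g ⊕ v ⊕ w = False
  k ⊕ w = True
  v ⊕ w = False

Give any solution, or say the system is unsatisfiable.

d: False; k: False; v: True; g: False; w: True

d ⊕ v ⊕ w = F ⊕ T ⊕ T = False ✓
g ⊕ k ⊕ v = F ⊕ F ⊕ T = True ✓
d ⊕ v = F ⊕ T = True ✓
d ⊕ w = F ⊕ T = True ✓
g ⊕ v ⊕ w = F ⊕ T ⊕ T = False ✓
k ⊕ w = F ⊕ T = True ✓
v ⊕ w = T ⊕ T = False ✓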